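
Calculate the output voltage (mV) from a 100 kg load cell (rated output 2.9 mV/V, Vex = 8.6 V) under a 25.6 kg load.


Vout = rated_output * Vex * (load / capacity).
Vout = 2.9 * 8.6 * (25.6 / 100)
Vout = 2.9 * 8.6 * 0.256
Vout = 6.385 mV

6.385 mV


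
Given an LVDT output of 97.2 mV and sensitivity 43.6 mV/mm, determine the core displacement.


Displacement = Vout / sensitivity.
d = 97.2 / 43.6
d = 2.229 mm

2.229 mm


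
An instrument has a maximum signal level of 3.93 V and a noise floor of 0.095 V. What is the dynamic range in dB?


Dynamic range = 20 * log10(Vmax / Vnoise).
DR = 20 * log10(3.93 / 0.095)
DR = 20 * log10(41.37)
DR = 32.33 dB

32.33 dB


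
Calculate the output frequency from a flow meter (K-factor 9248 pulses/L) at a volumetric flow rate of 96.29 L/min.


Frequency = K * Q / 60 (converting L/min to L/s).
f = 9248 * 96.29 / 60
f = 890489.92 / 60
f = 14841.5 Hz

14841.5 Hz


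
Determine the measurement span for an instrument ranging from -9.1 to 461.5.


Span = upper range - lower range.
Span = 461.5 - (-9.1)
Span = 470.6

470.6


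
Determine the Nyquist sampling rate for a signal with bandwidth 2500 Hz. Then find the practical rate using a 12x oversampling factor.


By Nyquist theorem, fs_min = 2 * fmax.
fs_min = 2 * 2500 = 5000 Hz
Practical rate = 12 * fs_min = 12 * 5000 = 60000 Hz

fs_min = 5000 Hz, fs_practical = 60000 Hz


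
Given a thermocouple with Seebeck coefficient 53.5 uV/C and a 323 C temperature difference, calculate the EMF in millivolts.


The thermocouple output V = sensitivity * dT.
V = 53.5 uV/C * 323 C
V = 17280.5 uV
V = 17.28 mV

17.28 mV


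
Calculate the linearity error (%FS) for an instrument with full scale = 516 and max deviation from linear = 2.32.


Linearity error = (max deviation / full scale) * 100%.
Linearity = (2.32 / 516) * 100
Linearity = 0.45 %FS

0.45 %FS


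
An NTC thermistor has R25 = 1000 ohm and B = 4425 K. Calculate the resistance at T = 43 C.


NTC thermistor equation: Rt = R25 * exp(B * (1/T - 1/T25)).
T in Kelvin: 316.15 K, T25 = 298.15 K
1/T - 1/T25 = 1/316.15 - 1/298.15 = -0.00019096
B * (1/T - 1/T25) = 4425 * -0.00019096 = -0.845
Rt = 1000 * exp(-0.845) = 429.6 ohm

429.6 ohm


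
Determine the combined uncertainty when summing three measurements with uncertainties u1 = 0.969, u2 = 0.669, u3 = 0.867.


For a sum of independent quantities, uc = sqrt(u1^2 + u2^2 + u3^2).
uc = sqrt(0.969^2 + 0.669^2 + 0.867^2)
uc = sqrt(0.938961 + 0.447561 + 0.751689)
uc = 1.4623

1.4623


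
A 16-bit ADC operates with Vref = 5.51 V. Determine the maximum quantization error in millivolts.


The maximum quantization error is +/- LSB/2.
LSB = Vref / 2^n = 5.51 / 65536 = 8.408e-05 V
Max error = LSB / 2 = 8.408e-05 / 2 = 4.204e-05 V
Max error = 0.042 mV

0.042 mV


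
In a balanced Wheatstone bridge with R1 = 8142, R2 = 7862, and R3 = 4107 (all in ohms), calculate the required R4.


At balance: R1*R4 = R2*R3, so R4 = R2*R3/R1.
R4 = 7862 * 4107 / 8142
R4 = 32289234 / 8142
R4 = 3965.76 ohm

3965.76 ohm


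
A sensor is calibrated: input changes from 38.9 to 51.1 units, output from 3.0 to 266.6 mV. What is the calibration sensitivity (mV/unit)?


Sensitivity = (y2 - y1) / (x2 - x1).
S = (266.6 - 3.0) / (51.1 - 38.9)
S = 263.6 / 12.2
S = 21.6066 mV/unit

21.6066 mV/unit


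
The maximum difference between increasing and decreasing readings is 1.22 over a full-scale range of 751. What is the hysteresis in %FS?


Hysteresis = (max difference / full scale) * 100%.
H = (1.22 / 751) * 100
H = 0.162 %FS

0.162 %FS


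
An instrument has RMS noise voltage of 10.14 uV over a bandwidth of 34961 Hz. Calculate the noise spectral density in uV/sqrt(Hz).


Noise spectral density = Vrms / sqrt(BW).
NSD = 10.14 / sqrt(34961)
NSD = 10.14 / 186.9786
NSD = 0.0542 uV/sqrt(Hz)

0.0542 uV/sqrt(Hz)


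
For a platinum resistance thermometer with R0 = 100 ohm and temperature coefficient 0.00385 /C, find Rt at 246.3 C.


The RTD equation: Rt = R0 * (1 + alpha * T).
Rt = 100 * (1 + 0.00385 * 246.3)
Rt = 100 * (1 + 0.948255)
Rt = 100 * 1.948255
Rt = 194.826 ohm

194.826 ohm


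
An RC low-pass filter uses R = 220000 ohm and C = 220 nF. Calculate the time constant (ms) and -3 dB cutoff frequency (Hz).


Time constant: tau = R * C.
tau = 220000 * 2.20e-07 = 0.0484 s
tau = 48.4 ms
Cutoff frequency: fc = 1 / (2*pi*R*C).
fc = 1 / (2*pi*0.0484) = 3.29 Hz

tau = 48.4 ms, fc = 3.29 Hz


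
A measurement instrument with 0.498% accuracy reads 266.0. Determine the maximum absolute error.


Absolute error = (accuracy% / 100) * reading.
Error = (0.498 / 100) * 266.0
Error = 0.00498 * 266.0
Error = 1.3247

1.3247


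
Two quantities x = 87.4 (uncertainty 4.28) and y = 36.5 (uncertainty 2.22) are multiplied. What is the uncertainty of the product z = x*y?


For a product z = x*y, the relative uncertainty is:
uz/z = sqrt((ux/x)^2 + (uy/y)^2)
Relative uncertainties: ux/x = 4.28/87.4 = 0.04897
uy/y = 2.22/36.5 = 0.060822
z = 87.4 * 36.5 = 3190.1
uz = 3190.1 * sqrt(0.04897^2 + 0.060822^2) = 249.101

249.101


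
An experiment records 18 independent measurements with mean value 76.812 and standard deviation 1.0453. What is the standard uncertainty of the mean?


The standard uncertainty for Type A evaluation is u = s / sqrt(n).
u = 1.0453 / sqrt(18)
u = 1.0453 / 4.2426
u = 0.2464

0.2464


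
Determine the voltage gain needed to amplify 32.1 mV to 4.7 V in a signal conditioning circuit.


Gain = Vout / Vin (converting to same units).
G = 4.7 V / 32.1 mV
G = 4700.0 mV / 32.1 mV
G = 146.42

146.42


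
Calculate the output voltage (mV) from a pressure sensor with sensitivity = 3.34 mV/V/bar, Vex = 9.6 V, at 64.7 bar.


Output = sensitivity * Vex * P.
Vout = 3.34 * 9.6 * 64.7
Vout = 32.064 * 64.7
Vout = 2074.54 mV

2074.54 mV


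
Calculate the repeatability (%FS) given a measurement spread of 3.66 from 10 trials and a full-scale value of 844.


Repeatability = (spread / full scale) * 100%.
R = (3.66 / 844) * 100
R = 0.434 %FS

0.434 %FS


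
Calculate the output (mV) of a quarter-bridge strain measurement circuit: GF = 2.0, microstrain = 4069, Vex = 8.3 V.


Quarter bridge output: Vout = (GF * epsilon * Vex) / 4.
Vout = (2.0 * 4069e-6 * 8.3) / 4
Vout = 0.0675454 / 4 V
Vout = 0.01688635 V = 16.8864 mV

16.8864 mV


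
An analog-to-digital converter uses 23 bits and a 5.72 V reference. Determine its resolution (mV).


The resolution (LSB) of an ADC is Vref / 2^n.
LSB = 5.72 / 2^23
LSB = 5.72 / 8388608
LSB = 6.8e-07 V = 0.00068188 mV

0.00068188 mV


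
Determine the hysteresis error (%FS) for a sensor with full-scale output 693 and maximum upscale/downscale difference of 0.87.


Hysteresis = (max difference / full scale) * 100%.
H = (0.87 / 693) * 100
H = 0.126 %FS

0.126 %FS


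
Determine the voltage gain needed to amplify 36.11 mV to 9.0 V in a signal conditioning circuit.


Gain = Vout / Vin (converting to same units).
G = 9.0 V / 36.11 mV
G = 9000.0 mV / 36.11 mV
G = 249.24

249.24


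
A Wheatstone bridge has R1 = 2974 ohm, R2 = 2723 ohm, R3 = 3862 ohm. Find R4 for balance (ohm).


At balance: R1*R4 = R2*R3, so R4 = R2*R3/R1.
R4 = 2723 * 3862 / 2974
R4 = 10516226 / 2974
R4 = 3536.05 ohm

3536.05 ohm


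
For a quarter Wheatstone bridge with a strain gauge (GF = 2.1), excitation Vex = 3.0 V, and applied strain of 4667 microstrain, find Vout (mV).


Quarter bridge output: Vout = (GF * epsilon * Vex) / 4.
Vout = (2.1 * 4667e-6 * 3.0) / 4
Vout = 0.0294021 / 4 V
Vout = 0.00735053 V = 7.3505 mV

7.3505 mV


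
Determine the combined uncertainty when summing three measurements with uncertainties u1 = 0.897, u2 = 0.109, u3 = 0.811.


For a sum of independent quantities, uc = sqrt(u1^2 + u2^2 + u3^2).
uc = sqrt(0.897^2 + 0.109^2 + 0.811^2)
uc = sqrt(0.804609 + 0.011881 + 0.657721)
uc = 1.2142

1.2142


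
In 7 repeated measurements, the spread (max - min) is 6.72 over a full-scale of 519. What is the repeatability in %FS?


Repeatability = (spread / full scale) * 100%.
R = (6.72 / 519) * 100
R = 1.295 %FS

1.295 %FS


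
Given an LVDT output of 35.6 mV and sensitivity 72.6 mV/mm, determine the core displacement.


Displacement = Vout / sensitivity.
d = 35.6 / 72.6
d = 0.49 mm

0.49 mm


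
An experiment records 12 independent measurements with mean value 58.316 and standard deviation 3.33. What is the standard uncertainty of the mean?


The standard uncertainty for Type A evaluation is u = s / sqrt(n).
u = 3.33 / sqrt(12)
u = 3.33 / 3.4641
u = 0.9613

0.9613


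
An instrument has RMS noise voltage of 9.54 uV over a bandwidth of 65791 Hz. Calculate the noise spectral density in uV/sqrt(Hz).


Noise spectral density = Vrms / sqrt(BW).
NSD = 9.54 / sqrt(65791)
NSD = 9.54 / 256.4976
NSD = 0.0372 uV/sqrt(Hz)

0.0372 uV/sqrt(Hz)


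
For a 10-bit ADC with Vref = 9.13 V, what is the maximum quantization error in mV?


The maximum quantization error is +/- LSB/2.
LSB = Vref / 2^n = 9.13 / 1024 = 0.00891602 V
Max error = LSB / 2 = 0.00891602 / 2 = 0.00445801 V
Max error = 4.458 mV

4.458 mV


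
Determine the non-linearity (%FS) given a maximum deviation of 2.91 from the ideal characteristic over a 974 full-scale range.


Linearity error = (max deviation / full scale) * 100%.
Linearity = (2.91 / 974) * 100
Linearity = 0.299 %FS

0.299 %FS


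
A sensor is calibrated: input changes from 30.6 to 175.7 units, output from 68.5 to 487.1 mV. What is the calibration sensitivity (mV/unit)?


Sensitivity = (y2 - y1) / (x2 - x1).
S = (487.1 - 68.5) / (175.7 - 30.6)
S = 418.6 / 145.1
S = 2.8849 mV/unit

2.8849 mV/unit


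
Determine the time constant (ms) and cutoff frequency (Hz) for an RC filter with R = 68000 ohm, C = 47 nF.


Time constant: tau = R * C.
tau = 68000 * 4.70e-08 = 0.003196 s
tau = 3.196 ms
Cutoff frequency: fc = 1 / (2*pi*R*C).
fc = 1 / (2*pi*0.003196) = 49.8 Hz

tau = 3.196 ms, fc = 49.8 Hz


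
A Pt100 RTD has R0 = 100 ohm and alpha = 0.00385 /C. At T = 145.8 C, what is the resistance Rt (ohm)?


The RTD equation: Rt = R0 * (1 + alpha * T).
Rt = 100 * (1 + 0.00385 * 145.8)
Rt = 100 * (1 + 0.56133)
Rt = 100 * 1.56133
Rt = 156.133 ohm

156.133 ohm


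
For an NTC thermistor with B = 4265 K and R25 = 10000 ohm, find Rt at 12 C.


NTC thermistor equation: Rt = R25 * exp(B * (1/T - 1/T25)).
T in Kelvin: 285.15 K, T25 = 298.15 K
1/T - 1/T25 = 1/285.15 - 1/298.15 = 0.00015291
B * (1/T - 1/T25) = 4265 * 0.00015291 = 0.6522
Rt = 10000 * exp(0.6522) = 19196.8 ohm

19196.8 ohm


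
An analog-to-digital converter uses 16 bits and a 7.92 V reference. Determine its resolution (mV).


The resolution (LSB) of an ADC is Vref / 2^n.
LSB = 7.92 / 2^16
LSB = 7.92 / 65536
LSB = 0.00012085 V = 0.12084961 mV

0.12084961 mV


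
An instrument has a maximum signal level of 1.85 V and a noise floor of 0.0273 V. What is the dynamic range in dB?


Dynamic range = 20 * log10(Vmax / Vnoise).
DR = 20 * log10(1.85 / 0.0273)
DR = 20 * log10(67.77)
DR = 36.62 dB

36.62 dB


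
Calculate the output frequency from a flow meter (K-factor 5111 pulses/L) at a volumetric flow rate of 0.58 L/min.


Frequency = K * Q / 60 (converting L/min to L/s).
f = 5111 * 0.58 / 60
f = 2964.38 / 60
f = 49.41 Hz

49.41 Hz


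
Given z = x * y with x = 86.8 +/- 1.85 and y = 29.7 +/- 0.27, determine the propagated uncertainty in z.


For a product z = x*y, the relative uncertainty is:
uz/z = sqrt((ux/x)^2 + (uy/y)^2)
Relative uncertainties: ux/x = 1.85/86.8 = 0.021313
uy/y = 0.27/29.7 = 0.009091
z = 86.8 * 29.7 = 2578.0
uz = 2578.0 * sqrt(0.021313^2 + 0.009091^2) = 59.734

59.734


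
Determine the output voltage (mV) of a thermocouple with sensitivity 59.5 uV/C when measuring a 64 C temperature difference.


The thermocouple output V = sensitivity * dT.
V = 59.5 uV/C * 64 C
V = 3808.0 uV
V = 3.808 mV

3.808 mV


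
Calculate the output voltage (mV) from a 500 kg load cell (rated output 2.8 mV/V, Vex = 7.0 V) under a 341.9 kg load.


Vout = rated_output * Vex * (load / capacity).
Vout = 2.8 * 7.0 * (341.9 / 500)
Vout = 2.8 * 7.0 * 0.6838
Vout = 13.402 mV

13.402 mV


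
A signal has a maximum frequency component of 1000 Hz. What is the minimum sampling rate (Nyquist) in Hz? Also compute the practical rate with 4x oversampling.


By Nyquist theorem, fs_min = 2 * fmax.
fs_min = 2 * 1000 = 2000 Hz
Practical rate = 4 * fs_min = 4 * 2000 = 8000 Hz

fs_min = 2000 Hz, fs_practical = 8000 Hz


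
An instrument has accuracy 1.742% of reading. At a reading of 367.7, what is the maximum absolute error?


Absolute error = (accuracy% / 100) * reading.
Error = (1.742 / 100) * 367.7
Error = 0.01742 * 367.7
Error = 6.4053

6.4053


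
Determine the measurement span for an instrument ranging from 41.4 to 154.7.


Span = upper range - lower range.
Span = 154.7 - (41.4)
Span = 113.3

113.3


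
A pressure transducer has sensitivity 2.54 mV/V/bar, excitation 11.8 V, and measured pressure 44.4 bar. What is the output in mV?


Output = sensitivity * Vex * P.
Vout = 2.54 * 11.8 * 44.4
Vout = 29.972 * 44.4
Vout = 1330.76 mV

1330.76 mV


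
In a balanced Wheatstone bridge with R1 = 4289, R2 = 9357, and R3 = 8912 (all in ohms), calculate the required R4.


At balance: R1*R4 = R2*R3, so R4 = R2*R3/R1.
R4 = 9357 * 8912 / 4289
R4 = 83389584 / 4289
R4 = 19442.66 ohm

19442.66 ohm


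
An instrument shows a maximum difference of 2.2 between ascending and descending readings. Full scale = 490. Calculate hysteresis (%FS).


Hysteresis = (max difference / full scale) * 100%.
H = (2.2 / 490) * 100
H = 0.449 %FS

0.449 %FS


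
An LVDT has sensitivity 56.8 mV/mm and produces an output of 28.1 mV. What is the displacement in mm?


Displacement = Vout / sensitivity.
d = 28.1 / 56.8
d = 0.495 mm

0.495 mm


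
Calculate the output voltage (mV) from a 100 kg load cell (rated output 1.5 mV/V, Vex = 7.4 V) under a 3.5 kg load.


Vout = rated_output * Vex * (load / capacity).
Vout = 1.5 * 7.4 * (3.5 / 100)
Vout = 1.5 * 7.4 * 0.035
Vout = 0.389 mV

0.389 mV


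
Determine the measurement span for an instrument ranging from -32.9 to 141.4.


Span = upper range - lower range.
Span = 141.4 - (-32.9)
Span = 174.3

174.3


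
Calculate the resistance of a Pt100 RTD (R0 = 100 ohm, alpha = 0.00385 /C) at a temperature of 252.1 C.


The RTD equation: Rt = R0 * (1 + alpha * T).
Rt = 100 * (1 + 0.00385 * 252.1)
Rt = 100 * (1 + 0.970585)
Rt = 100 * 1.970585
Rt = 197.059 ohm

197.059 ohm


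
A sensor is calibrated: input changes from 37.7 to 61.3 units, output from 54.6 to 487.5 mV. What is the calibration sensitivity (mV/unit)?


Sensitivity = (y2 - y1) / (x2 - x1).
S = (487.5 - 54.6) / (61.3 - 37.7)
S = 432.9 / 23.6
S = 18.3432 mV/unit

18.3432 mV/unit


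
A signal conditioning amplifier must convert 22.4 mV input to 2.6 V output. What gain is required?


Gain = Vout / Vin (converting to same units).
G = 2.6 V / 22.4 mV
G = 2600.0 mV / 22.4 mV
G = 116.07

116.07


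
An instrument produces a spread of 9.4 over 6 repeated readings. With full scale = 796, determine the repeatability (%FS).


Repeatability = (spread / full scale) * 100%.
R = (9.4 / 796) * 100
R = 1.181 %FS

1.181 %FS


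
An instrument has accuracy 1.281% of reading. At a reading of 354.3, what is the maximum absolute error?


Absolute error = (accuracy% / 100) * reading.
Error = (1.281 / 100) * 354.3
Error = 0.01281 * 354.3
Error = 4.5386

4.5386


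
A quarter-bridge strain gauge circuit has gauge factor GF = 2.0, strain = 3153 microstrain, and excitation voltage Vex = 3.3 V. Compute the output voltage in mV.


Quarter bridge output: Vout = (GF * epsilon * Vex) / 4.
Vout = (2.0 * 3153e-6 * 3.3) / 4
Vout = 0.0208098 / 4 V
Vout = 0.00520245 V = 5.2024 mV

5.2024 mV


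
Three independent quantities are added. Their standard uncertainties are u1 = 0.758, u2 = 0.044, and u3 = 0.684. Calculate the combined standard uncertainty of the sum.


For a sum of independent quantities, uc = sqrt(u1^2 + u2^2 + u3^2).
uc = sqrt(0.758^2 + 0.044^2 + 0.684^2)
uc = sqrt(0.574564 + 0.001936 + 0.467856)
uc = 1.0219

1.0219


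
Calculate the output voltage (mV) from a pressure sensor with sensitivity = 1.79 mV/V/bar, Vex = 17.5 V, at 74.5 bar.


Output = sensitivity * Vex * P.
Vout = 1.79 * 17.5 * 74.5
Vout = 31.325 * 74.5
Vout = 2333.71 mV

2333.71 mV


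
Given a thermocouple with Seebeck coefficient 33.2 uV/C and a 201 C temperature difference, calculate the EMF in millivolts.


The thermocouple output V = sensitivity * dT.
V = 33.2 uV/C * 201 C
V = 6673.2 uV
V = 6.673 mV

6.673 mV


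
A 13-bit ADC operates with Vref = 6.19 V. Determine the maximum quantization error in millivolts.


The maximum quantization error is +/- LSB/2.
LSB = Vref / 2^n = 6.19 / 8192 = 0.00075562 V
Max error = LSB / 2 = 0.00075562 / 2 = 0.00037781 V
Max error = 0.3778 mV

0.3778 mV


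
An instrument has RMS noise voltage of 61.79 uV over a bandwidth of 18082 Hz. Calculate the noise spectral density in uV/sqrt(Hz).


Noise spectral density = Vrms / sqrt(BW).
NSD = 61.79 / sqrt(18082)
NSD = 61.79 / 134.4693
NSD = 0.4595 uV/sqrt(Hz)

0.4595 uV/sqrt(Hz)


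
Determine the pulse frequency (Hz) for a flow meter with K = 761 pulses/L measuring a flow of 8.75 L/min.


Frequency = K * Q / 60 (converting L/min to L/s).
f = 761 * 8.75 / 60
f = 6658.75 / 60
f = 110.98 Hz

110.98 Hz


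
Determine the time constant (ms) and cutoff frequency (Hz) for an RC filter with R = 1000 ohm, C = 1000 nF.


Time constant: tau = R * C.
tau = 1000 * 1.00e-06 = 0.001 s
tau = 1.0 ms
Cutoff frequency: fc = 1 / (2*pi*R*C).
fc = 1 / (2*pi*0.001) = 159.15 Hz

tau = 1.0 ms, fc = 159.15 Hz


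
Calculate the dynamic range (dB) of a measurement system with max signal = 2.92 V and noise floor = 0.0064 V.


Dynamic range = 20 * log10(Vmax / Vnoise).
DR = 20 * log10(2.92 / 0.0064)
DR = 20 * log10(456.25)
DR = 53.18 dB

53.18 dB


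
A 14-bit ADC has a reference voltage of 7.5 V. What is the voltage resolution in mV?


The resolution (LSB) of an ADC is Vref / 2^n.
LSB = 7.5 / 2^14
LSB = 7.5 / 16384
LSB = 0.00045776 V = 0.45776367 mV

0.45776367 mV


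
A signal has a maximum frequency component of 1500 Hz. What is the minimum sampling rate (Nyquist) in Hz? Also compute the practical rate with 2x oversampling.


By Nyquist theorem, fs_min = 2 * fmax.
fs_min = 2 * 1500 = 3000 Hz
Practical rate = 2 * fs_min = 2 * 3000 = 6000 Hz

fs_min = 3000 Hz, fs_practical = 6000 Hz


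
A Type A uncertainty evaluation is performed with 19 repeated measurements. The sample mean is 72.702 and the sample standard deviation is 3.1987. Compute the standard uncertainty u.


The standard uncertainty for Type A evaluation is u = s / sqrt(n).
u = 3.1987 / sqrt(19)
u = 3.1987 / 4.3589
u = 0.7338

0.7338


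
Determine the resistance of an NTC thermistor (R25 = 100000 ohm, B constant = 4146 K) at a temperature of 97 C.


NTC thermistor equation: Rt = R25 * exp(B * (1/T - 1/T25)).
T in Kelvin: 370.15 K, T25 = 298.15 K
1/T - 1/T25 = 1/370.15 - 1/298.15 = -0.00065241
B * (1/T - 1/T25) = 4146 * -0.00065241 = -2.7049
Rt = 100000 * exp(-2.7049) = 6687.8 ohm

6687.8 ohm


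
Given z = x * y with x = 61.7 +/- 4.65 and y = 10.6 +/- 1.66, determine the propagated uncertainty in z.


For a product z = x*y, the relative uncertainty is:
uz/z = sqrt((ux/x)^2 + (uy/y)^2)
Relative uncertainties: ux/x = 4.65/61.7 = 0.075365
uy/y = 1.66/10.6 = 0.156604
z = 61.7 * 10.6 = 654.0
uz = 654.0 * sqrt(0.075365^2 + 0.156604^2) = 113.665

113.665


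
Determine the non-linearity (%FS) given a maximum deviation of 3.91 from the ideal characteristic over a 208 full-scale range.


Linearity error = (max deviation / full scale) * 100%.
Linearity = (3.91 / 208) * 100
Linearity = 1.88 %FS

1.88 %FS


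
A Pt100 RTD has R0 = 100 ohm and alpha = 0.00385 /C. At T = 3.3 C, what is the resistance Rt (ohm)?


The RTD equation: Rt = R0 * (1 + alpha * T).
Rt = 100 * (1 + 0.00385 * 3.3)
Rt = 100 * (1 + 0.012705)
Rt = 100 * 1.012705
Rt = 101.27 ohm

101.27 ohm


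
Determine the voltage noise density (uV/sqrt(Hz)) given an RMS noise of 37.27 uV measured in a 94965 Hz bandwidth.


Noise spectral density = Vrms / sqrt(BW).
NSD = 37.27 / sqrt(94965)
NSD = 37.27 / 308.1639
NSD = 0.1209 uV/sqrt(Hz)

0.1209 uV/sqrt(Hz)


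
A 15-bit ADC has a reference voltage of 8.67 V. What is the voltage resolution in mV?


The resolution (LSB) of an ADC is Vref / 2^n.
LSB = 8.67 / 2^15
LSB = 8.67 / 32768
LSB = 0.00026459 V = 0.2645874 mV

0.2645874 mV


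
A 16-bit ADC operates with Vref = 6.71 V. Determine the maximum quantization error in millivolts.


The maximum quantization error is +/- LSB/2.
LSB = Vref / 2^n = 6.71 / 65536 = 0.00010239 V
Max error = LSB / 2 = 0.00010239 / 2 = 5.119e-05 V
Max error = 0.0512 mV

0.0512 mV


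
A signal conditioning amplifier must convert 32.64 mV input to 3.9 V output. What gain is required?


Gain = Vout / Vin (converting to same units).
G = 3.9 V / 32.64 mV
G = 3900.0 mV / 32.64 mV
G = 119.49

119.49


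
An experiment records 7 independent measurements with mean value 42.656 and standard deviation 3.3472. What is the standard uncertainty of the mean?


The standard uncertainty for Type A evaluation is u = s / sqrt(n).
u = 3.3472 / sqrt(7)
u = 3.3472 / 2.6458
u = 1.2651

1.2651


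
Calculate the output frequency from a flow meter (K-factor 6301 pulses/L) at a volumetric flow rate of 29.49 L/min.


Frequency = K * Q / 60 (converting L/min to L/s).
f = 6301 * 29.49 / 60
f = 185816.49 / 60
f = 3096.94 Hz

3096.94 Hz


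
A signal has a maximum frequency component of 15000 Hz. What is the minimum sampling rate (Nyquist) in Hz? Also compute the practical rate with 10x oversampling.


By Nyquist theorem, fs_min = 2 * fmax.
fs_min = 2 * 15000 = 30000 Hz
Practical rate = 10 * fs_min = 10 * 30000 = 300000 Hz

fs_min = 30000 Hz, fs_practical = 300000 Hz


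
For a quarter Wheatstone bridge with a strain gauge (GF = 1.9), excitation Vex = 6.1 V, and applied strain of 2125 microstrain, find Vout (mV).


Quarter bridge output: Vout = (GF * epsilon * Vex) / 4.
Vout = (1.9 * 2125e-6 * 6.1) / 4
Vout = 0.02462875 / 4 V
Vout = 0.00615719 V = 6.1572 mV

6.1572 mV


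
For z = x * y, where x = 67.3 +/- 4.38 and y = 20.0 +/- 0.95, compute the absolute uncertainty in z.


For a product z = x*y, the relative uncertainty is:
uz/z = sqrt((ux/x)^2 + (uy/y)^2)
Relative uncertainties: ux/x = 4.38/67.3 = 0.065082
uy/y = 0.95/20.0 = 0.0475
z = 67.3 * 20.0 = 1346.0
uz = 1346.0 * sqrt(0.065082^2 + 0.0475^2) = 108.45

108.45


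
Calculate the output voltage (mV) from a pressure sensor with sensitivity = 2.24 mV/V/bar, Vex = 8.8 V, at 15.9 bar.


Output = sensitivity * Vex * P.
Vout = 2.24 * 8.8 * 15.9
Vout = 19.712 * 15.9
Vout = 313.42 mV

313.42 mV


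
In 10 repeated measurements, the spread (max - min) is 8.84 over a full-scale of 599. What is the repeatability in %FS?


Repeatability = (spread / full scale) * 100%.
R = (8.84 / 599) * 100
R = 1.476 %FS

1.476 %FS


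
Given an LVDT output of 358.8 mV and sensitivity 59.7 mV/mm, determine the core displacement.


Displacement = Vout / sensitivity.
d = 358.8 / 59.7
d = 6.01 mm

6.01 mm


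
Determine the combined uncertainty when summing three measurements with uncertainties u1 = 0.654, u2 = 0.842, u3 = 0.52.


For a sum of independent quantities, uc = sqrt(u1^2 + u2^2 + u3^2).
uc = sqrt(0.654^2 + 0.842^2 + 0.52^2)
uc = sqrt(0.427716 + 0.708964 + 0.2704)
uc = 1.1862

1.1862


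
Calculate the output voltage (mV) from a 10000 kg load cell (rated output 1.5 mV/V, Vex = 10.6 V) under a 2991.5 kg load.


Vout = rated_output * Vex * (load / capacity).
Vout = 1.5 * 10.6 * (2991.5 / 10000)
Vout = 1.5 * 10.6 * 0.29915
Vout = 4.756 mV

4.756 mV


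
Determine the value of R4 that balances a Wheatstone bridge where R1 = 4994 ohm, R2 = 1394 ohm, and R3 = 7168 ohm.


At balance: R1*R4 = R2*R3, so R4 = R2*R3/R1.
R4 = 1394 * 7168 / 4994
R4 = 9992192 / 4994
R4 = 2000.84 ohm

2000.84 ohm


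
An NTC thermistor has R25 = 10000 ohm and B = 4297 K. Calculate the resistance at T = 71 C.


NTC thermistor equation: Rt = R25 * exp(B * (1/T - 1/T25)).
T in Kelvin: 344.15 K, T25 = 298.15 K
1/T - 1/T25 = 1/344.15 - 1/298.15 = -0.00044831
B * (1/T - 1/T25) = 4297 * -0.00044831 = -1.9264
Rt = 10000 * exp(-1.9264) = 1456.8 ohm

1456.8 ohm


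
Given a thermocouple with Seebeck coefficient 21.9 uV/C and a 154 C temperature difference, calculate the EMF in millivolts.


The thermocouple output V = sensitivity * dT.
V = 21.9 uV/C * 154 C
V = 3372.6 uV
V = 3.373 mV

3.373 mV


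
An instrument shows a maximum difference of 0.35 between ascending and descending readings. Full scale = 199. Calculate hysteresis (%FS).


Hysteresis = (max difference / full scale) * 100%.
H = (0.35 / 199) * 100
H = 0.176 %FS

0.176 %FS


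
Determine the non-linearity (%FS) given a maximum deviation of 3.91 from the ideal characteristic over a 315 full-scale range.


Linearity error = (max deviation / full scale) * 100%.
Linearity = (3.91 / 315) * 100
Linearity = 1.241 %FS

1.241 %FS


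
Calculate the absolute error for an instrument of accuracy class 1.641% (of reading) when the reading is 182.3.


Absolute error = (accuracy% / 100) * reading.
Error = (1.641 / 100) * 182.3
Error = 0.01641 * 182.3
Error = 2.9915

2.9915


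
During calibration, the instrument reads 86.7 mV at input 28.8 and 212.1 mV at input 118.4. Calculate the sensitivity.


Sensitivity = (y2 - y1) / (x2 - x1).
S = (212.1 - 86.7) / (118.4 - 28.8)
S = 125.4 / 89.6
S = 1.3996 mV/unit

1.3996 mV/unit


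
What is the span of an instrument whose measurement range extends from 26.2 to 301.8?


Span = upper range - lower range.
Span = 301.8 - (26.2)
Span = 275.6

275.6


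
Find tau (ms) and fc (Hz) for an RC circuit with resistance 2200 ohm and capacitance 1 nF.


Time constant: tau = R * C.
tau = 2200 * 1.00e-09 = 2.2e-06 s
tau = 0.0022 ms
Cutoff frequency: fc = 1 / (2*pi*R*C).
fc = 1 / (2*pi*2.2e-06) = 72343.16 Hz

tau = 0.0022 ms, fc = 72343.16 Hz


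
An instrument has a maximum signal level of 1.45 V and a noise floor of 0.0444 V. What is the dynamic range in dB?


Dynamic range = 20 * log10(Vmax / Vnoise).
DR = 20 * log10(1.45 / 0.0444)
DR = 20 * log10(32.66)
DR = 30.28 dB

30.28 dB


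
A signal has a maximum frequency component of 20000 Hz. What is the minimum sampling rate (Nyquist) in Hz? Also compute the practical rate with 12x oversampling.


By Nyquist theorem, fs_min = 2 * fmax.
fs_min = 2 * 20000 = 40000 Hz
Practical rate = 12 * fs_min = 12 * 40000 = 480000 Hz

fs_min = 40000 Hz, fs_practical = 480000 Hz


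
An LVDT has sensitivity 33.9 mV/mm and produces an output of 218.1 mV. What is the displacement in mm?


Displacement = Vout / sensitivity.
d = 218.1 / 33.9
d = 6.434 mm

6.434 mm


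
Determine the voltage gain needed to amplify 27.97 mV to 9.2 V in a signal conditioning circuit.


Gain = Vout / Vin (converting to same units).
G = 9.2 V / 27.97 mV
G = 9200.0 mV / 27.97 mV
G = 328.92

328.92


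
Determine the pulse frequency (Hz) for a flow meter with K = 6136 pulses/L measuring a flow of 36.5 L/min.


Frequency = K * Q / 60 (converting L/min to L/s).
f = 6136 * 36.5 / 60
f = 223964.0 / 60
f = 3732.73 Hz

3732.73 Hz


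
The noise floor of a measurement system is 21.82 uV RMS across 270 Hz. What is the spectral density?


Noise spectral density = Vrms / sqrt(BW).
NSD = 21.82 / sqrt(270)
NSD = 21.82 / 16.4317
NSD = 1.3279 uV/sqrt(Hz)

1.3279 uV/sqrt(Hz)


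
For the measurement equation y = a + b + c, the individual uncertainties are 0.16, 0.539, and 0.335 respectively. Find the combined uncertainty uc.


For a sum of independent quantities, uc = sqrt(u1^2 + u2^2 + u3^2).
uc = sqrt(0.16^2 + 0.539^2 + 0.335^2)
uc = sqrt(0.0256 + 0.290521 + 0.112225)
uc = 0.6545

0.6545


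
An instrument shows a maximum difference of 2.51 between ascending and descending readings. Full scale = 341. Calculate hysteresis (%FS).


Hysteresis = (max difference / full scale) * 100%.
H = (2.51 / 341) * 100
H = 0.736 %FS

0.736 %FS


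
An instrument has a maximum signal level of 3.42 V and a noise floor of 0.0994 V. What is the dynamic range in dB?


Dynamic range = 20 * log10(Vmax / Vnoise).
DR = 20 * log10(3.42 / 0.0994)
DR = 20 * log10(34.41)
DR = 30.73 dB

30.73 dB


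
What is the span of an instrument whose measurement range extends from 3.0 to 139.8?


Span = upper range - lower range.
Span = 139.8 - (3.0)
Span = 136.8

136.8


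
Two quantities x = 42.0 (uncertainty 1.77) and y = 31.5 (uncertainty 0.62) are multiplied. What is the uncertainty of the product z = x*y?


For a product z = x*y, the relative uncertainty is:
uz/z = sqrt((ux/x)^2 + (uy/y)^2)
Relative uncertainties: ux/x = 1.77/42.0 = 0.042143
uy/y = 0.62/31.5 = 0.019683
z = 42.0 * 31.5 = 1323.0
uz = 1323.0 * sqrt(0.042143^2 + 0.019683^2) = 61.536

61.536


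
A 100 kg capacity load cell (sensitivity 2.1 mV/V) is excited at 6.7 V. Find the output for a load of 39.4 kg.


Vout = rated_output * Vex * (load / capacity).
Vout = 2.1 * 6.7 * (39.4 / 100)
Vout = 2.1 * 6.7 * 0.394
Vout = 5.544 mV

5.544 mV


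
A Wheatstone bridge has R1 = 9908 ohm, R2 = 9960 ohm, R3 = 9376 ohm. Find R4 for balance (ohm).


At balance: R1*R4 = R2*R3, so R4 = R2*R3/R1.
R4 = 9960 * 9376 / 9908
R4 = 93384960 / 9908
R4 = 9425.21 ohm

9425.21 ohm


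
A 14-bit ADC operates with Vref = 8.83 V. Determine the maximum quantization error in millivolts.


The maximum quantization error is +/- LSB/2.
LSB = Vref / 2^n = 8.83 / 16384 = 0.00053894 V
Max error = LSB / 2 = 0.00053894 / 2 = 0.00026947 V
Max error = 0.2695 mV

0.2695 mV


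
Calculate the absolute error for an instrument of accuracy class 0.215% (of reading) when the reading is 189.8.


Absolute error = (accuracy% / 100) * reading.
Error = (0.215 / 100) * 189.8
Error = 0.00215 * 189.8
Error = 0.4081

0.4081


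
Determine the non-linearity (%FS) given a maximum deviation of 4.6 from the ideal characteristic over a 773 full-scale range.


Linearity error = (max deviation / full scale) * 100%.
Linearity = (4.6 / 773) * 100
Linearity = 0.595 %FS

0.595 %FS


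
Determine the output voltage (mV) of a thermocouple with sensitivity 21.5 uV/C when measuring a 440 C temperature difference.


The thermocouple output V = sensitivity * dT.
V = 21.5 uV/C * 440 C
V = 9460.0 uV
V = 9.46 mV

9.46 mV


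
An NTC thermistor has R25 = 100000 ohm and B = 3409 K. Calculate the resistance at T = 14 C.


NTC thermistor equation: Rt = R25 * exp(B * (1/T - 1/T25)).
T in Kelvin: 287.15 K, T25 = 298.15 K
1/T - 1/T25 = 1/287.15 - 1/298.15 = 0.00012848
B * (1/T - 1/T25) = 3409 * 0.00012848 = 0.438
Rt = 100000 * exp(0.438) = 154960.8 ohm

154960.8 ohm


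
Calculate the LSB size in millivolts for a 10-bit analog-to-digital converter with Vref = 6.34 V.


The resolution (LSB) of an ADC is Vref / 2^n.
LSB = 6.34 / 2^10
LSB = 6.34 / 1024
LSB = 0.00619141 V = 6.19140625 mV

6.19140625 mV


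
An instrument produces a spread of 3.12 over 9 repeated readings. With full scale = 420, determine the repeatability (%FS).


Repeatability = (spread / full scale) * 100%.
R = (3.12 / 420) * 100
R = 0.743 %FS

0.743 %FS


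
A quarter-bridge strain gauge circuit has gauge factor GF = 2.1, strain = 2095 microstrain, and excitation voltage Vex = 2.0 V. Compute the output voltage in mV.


Quarter bridge output: Vout = (GF * epsilon * Vex) / 4.
Vout = (2.1 * 2095e-6 * 2.0) / 4
Vout = 0.008799 / 4 V
Vout = 0.00219975 V = 2.1997 mV

2.1997 mV


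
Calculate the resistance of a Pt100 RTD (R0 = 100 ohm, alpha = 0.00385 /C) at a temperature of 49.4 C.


The RTD equation: Rt = R0 * (1 + alpha * T).
Rt = 100 * (1 + 0.00385 * 49.4)
Rt = 100 * (1 + 0.19019)
Rt = 100 * 1.19019
Rt = 119.019 ohm

119.019 ohm


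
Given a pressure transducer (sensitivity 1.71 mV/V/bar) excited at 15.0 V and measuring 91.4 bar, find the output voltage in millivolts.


Output = sensitivity * Vex * P.
Vout = 1.71 * 15.0 * 91.4
Vout = 25.65 * 91.4
Vout = 2344.41 mV

2344.41 mV


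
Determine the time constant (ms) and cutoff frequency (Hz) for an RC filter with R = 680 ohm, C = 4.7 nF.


Time constant: tau = R * C.
tau = 680 * 4.70e-09 = 3.196e-06 s
tau = 0.0032 ms
Cutoff frequency: fc = 1 / (2*pi*R*C).
fc = 1 / (2*pi*3.196e-06) = 49798.17 Hz

tau = 0.0032 ms, fc = 49798.17 Hz


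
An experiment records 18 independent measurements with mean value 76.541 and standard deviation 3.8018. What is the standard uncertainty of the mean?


The standard uncertainty for Type A evaluation is u = s / sqrt(n).
u = 3.8018 / sqrt(18)
u = 3.8018 / 4.2426
u = 0.8961

0.8961


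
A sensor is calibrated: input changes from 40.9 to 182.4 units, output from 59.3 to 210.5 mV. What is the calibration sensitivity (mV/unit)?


Sensitivity = (y2 - y1) / (x2 - x1).
S = (210.5 - 59.3) / (182.4 - 40.9)
S = 151.2 / 141.5
S = 1.0686 mV/unit

1.0686 mV/unit


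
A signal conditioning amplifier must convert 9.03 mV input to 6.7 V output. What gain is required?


Gain = Vout / Vin (converting to same units).
G = 6.7 V / 9.03 mV
G = 6700.0 mV / 9.03 mV
G = 741.97

741.97


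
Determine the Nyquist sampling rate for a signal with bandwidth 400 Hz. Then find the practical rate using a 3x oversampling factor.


By Nyquist theorem, fs_min = 2 * fmax.
fs_min = 2 * 400 = 800 Hz
Practical rate = 3 * fs_min = 3 * 800 = 2400 Hz

fs_min = 800 Hz, fs_practical = 2400 Hz


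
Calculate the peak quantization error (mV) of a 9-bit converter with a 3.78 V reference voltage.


The maximum quantization error is +/- LSB/2.
LSB = Vref / 2^n = 3.78 / 512 = 0.00738281 V
Max error = LSB / 2 = 0.00738281 / 2 = 0.00369141 V
Max error = 3.6914 mV

3.6914 mV


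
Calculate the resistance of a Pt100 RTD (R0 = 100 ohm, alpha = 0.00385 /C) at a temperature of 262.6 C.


The RTD equation: Rt = R0 * (1 + alpha * T).
Rt = 100 * (1 + 0.00385 * 262.6)
Rt = 100 * (1 + 1.01101)
Rt = 100 * 2.01101
Rt = 201.101 ohm

201.101 ohm


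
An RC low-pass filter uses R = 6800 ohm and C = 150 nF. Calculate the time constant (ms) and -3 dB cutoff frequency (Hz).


Time constant: tau = R * C.
tau = 6800 * 1.50e-07 = 0.00102 s
tau = 1.02 ms
Cutoff frequency: fc = 1 / (2*pi*R*C).
fc = 1 / (2*pi*0.00102) = 156.03 Hz

tau = 1.02 ms, fc = 156.03 Hz


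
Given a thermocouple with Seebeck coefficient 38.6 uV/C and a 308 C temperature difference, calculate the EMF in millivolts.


The thermocouple output V = sensitivity * dT.
V = 38.6 uV/C * 308 C
V = 11888.8 uV
V = 11.889 mV

11.889 mV


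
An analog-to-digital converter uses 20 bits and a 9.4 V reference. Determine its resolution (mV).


The resolution (LSB) of an ADC is Vref / 2^n.
LSB = 9.4 / 2^20
LSB = 9.4 / 1048576
LSB = 8.96e-06 V = 0.00896454 mV

0.00896454 mV


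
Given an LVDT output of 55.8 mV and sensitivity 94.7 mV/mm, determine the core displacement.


Displacement = Vout / sensitivity.
d = 55.8 / 94.7
d = 0.589 mm

0.589 mm


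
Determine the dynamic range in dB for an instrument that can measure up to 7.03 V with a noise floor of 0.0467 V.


Dynamic range = 20 * log10(Vmax / Vnoise).
DR = 20 * log10(7.03 / 0.0467)
DR = 20 * log10(150.54)
DR = 43.55 dB

43.55 dB


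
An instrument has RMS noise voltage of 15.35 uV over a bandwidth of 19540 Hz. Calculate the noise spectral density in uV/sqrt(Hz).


Noise spectral density = Vrms / sqrt(BW).
NSD = 15.35 / sqrt(19540)
NSD = 15.35 / 139.7856
NSD = 0.1098 uV/sqrt(Hz)

0.1098 uV/sqrt(Hz)


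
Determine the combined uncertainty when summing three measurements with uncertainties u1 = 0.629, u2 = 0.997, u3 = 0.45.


For a sum of independent quantities, uc = sqrt(u1^2 + u2^2 + u3^2).
uc = sqrt(0.629^2 + 0.997^2 + 0.45^2)
uc = sqrt(0.395641 + 0.994009 + 0.2025)
uc = 1.2618

1.2618


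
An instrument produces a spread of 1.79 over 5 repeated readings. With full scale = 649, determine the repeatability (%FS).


Repeatability = (spread / full scale) * 100%.
R = (1.79 / 649) * 100
R = 0.276 %FS

0.276 %FS


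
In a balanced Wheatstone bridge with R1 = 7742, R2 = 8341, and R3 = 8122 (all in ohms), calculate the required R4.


At balance: R1*R4 = R2*R3, so R4 = R2*R3/R1.
R4 = 8341 * 8122 / 7742
R4 = 67745602 / 7742
R4 = 8750.4 ohm

8750.4 ohm


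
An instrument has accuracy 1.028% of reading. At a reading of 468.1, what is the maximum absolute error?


Absolute error = (accuracy% / 100) * reading.
Error = (1.028 / 100) * 468.1
Error = 0.01028 * 468.1
Error = 4.8121

4.8121


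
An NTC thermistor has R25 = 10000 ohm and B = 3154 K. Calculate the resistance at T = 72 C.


NTC thermistor equation: Rt = R25 * exp(B * (1/T - 1/T25)).
T in Kelvin: 345.15 K, T25 = 298.15 K
1/T - 1/T25 = 1/345.15 - 1/298.15 = -0.00045673
B * (1/T - 1/T25) = 3154 * -0.00045673 = -1.4405
Rt = 10000 * exp(-1.4405) = 2368.1 ohm

2368.1 ohm


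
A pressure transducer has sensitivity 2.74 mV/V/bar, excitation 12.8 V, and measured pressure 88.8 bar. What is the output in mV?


Output = sensitivity * Vex * P.
Vout = 2.74 * 12.8 * 88.8
Vout = 35.072 * 88.8
Vout = 3114.39 mV

3114.39 mV


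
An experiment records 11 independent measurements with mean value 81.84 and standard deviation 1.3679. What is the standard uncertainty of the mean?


The standard uncertainty for Type A evaluation is u = s / sqrt(n).
u = 1.3679 / sqrt(11)
u = 1.3679 / 3.3166
u = 0.4124

0.4124


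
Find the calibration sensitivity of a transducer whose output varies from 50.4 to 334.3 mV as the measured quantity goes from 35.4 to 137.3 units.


Sensitivity = (y2 - y1) / (x2 - x1).
S = (334.3 - 50.4) / (137.3 - 35.4)
S = 283.9 / 101.9
S = 2.7861 mV/unit

2.7861 mV/unit


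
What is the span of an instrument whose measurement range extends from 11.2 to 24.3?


Span = upper range - lower range.
Span = 24.3 - (11.2)
Span = 13.1

13.1


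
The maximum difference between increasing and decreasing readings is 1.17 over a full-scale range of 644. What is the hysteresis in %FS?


Hysteresis = (max difference / full scale) * 100%.
H = (1.17 / 644) * 100
H = 0.182 %FS

0.182 %FS


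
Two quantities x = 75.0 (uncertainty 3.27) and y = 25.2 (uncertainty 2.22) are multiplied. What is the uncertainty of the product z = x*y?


For a product z = x*y, the relative uncertainty is:
uz/z = sqrt((ux/x)^2 + (uy/y)^2)
Relative uncertainties: ux/x = 3.27/75.0 = 0.0436
uy/y = 2.22/25.2 = 0.088095
z = 75.0 * 25.2 = 1890.0
uz = 1890.0 * sqrt(0.0436^2 + 0.088095^2) = 185.776

185.776


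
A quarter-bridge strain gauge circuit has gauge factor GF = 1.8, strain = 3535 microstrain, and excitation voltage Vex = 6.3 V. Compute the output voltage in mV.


Quarter bridge output: Vout = (GF * epsilon * Vex) / 4.
Vout = (1.8 * 3535e-6 * 6.3) / 4
Vout = 0.0400869 / 4 V
Vout = 0.01002172 V = 10.0217 mV

10.0217 mV


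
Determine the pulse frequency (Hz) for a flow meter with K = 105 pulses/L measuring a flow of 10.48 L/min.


Frequency = K * Q / 60 (converting L/min to L/s).
f = 105 * 10.48 / 60
f = 1100.4 / 60
f = 18.34 Hz

18.34 Hz


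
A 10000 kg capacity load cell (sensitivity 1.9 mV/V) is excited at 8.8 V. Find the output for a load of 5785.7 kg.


Vout = rated_output * Vex * (load / capacity).
Vout = 1.9 * 8.8 * (5785.7 / 10000)
Vout = 1.9 * 8.8 * 0.57857
Vout = 9.674 mV

9.674 mV


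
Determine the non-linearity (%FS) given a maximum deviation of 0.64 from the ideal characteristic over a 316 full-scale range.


Linearity error = (max deviation / full scale) * 100%.
Linearity = (0.64 / 316) * 100
Linearity = 0.203 %FS

0.203 %FS
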